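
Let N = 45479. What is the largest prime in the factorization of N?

45479 = 7 · 6497
6497 = 73 · 89
89 is prime.
So 45479 = 7 · 73 · 89; the largest prime factor is 89.

89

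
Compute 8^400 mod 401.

8^1 ≡ 8 (mod 401)
8^2 ≡ 8^2 = 64 ≡ 64 (mod 401)
8^4 ≡ 64^2 = 4096 ≡ 86 (mod 401)
8^8 ≡ 86^2 = 7396 ≡ 178 (mod 401)
8^16 ≡ 178^2 = 31684 ≡ 5 (mod 401)
8^32 ≡ 5^2 = 25 ≡ 25 (mod 401)
8^64 ≡ 25^2 = 625 ≡ 224 (mod 401)
8^128 ≡ 224^2 = 50176 ≡ 51 (mod 401)
8^256 ≡ 51^2 = 2601 ≡ 195 (mod 401)
400 = 256 + 128 + 16 in binary powers of 2.
So 8^400 ≡ 195 · 51 · 5 ≡ 1 (mod 401).
Since the result is 1, base 8 gives no evidence that 401 is composite.

1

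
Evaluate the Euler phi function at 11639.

11424

Factor: 11639 = 103 · 113.
φ(11639) = (103−1) · (113−1) = 102 · 112 = 11424.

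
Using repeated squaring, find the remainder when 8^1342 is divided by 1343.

38

8^1 ≡ 8 (mod 1343)
8^2 ≡ 8^2 = 64 ≡ 64 (mod 1343)
8^4 ≡ 64^2 = 4096 ≡ 67 (mod 1343)
8^8 ≡ 67^2 = 4489 ≡ 460 (mod 1343)
8^16 ≡ 460^2 = 211600 ≡ 749 (mod 1343)
8^32 ≡ 749^2 = 561001 ≡ 970 (mod 1343)
8^64 ≡ 970^2 = 940900 ≡ 800 (mod 1343)
8^128 ≡ 800^2 = 640000 ≡ 732 (mod 1343)
8^256 ≡ 732^2 = 535824 ≡ 1310 (mod 1343)
8^512 ≡ 1310^2 = 1716100 ≡ 1089 (mod 1343)
8^1024 ≡ 1089^2 = 1185921 ≡ 52 (mod 1343)
1342 = 1024 + 256 + 32 + 16 + 8 + 4 + 2 in binary powers of 2.
So 8^1342 ≡ 52 · 1310 · 970 · 749 · 460 · 67 · 64 ≡ 38 (mod 1343).
Since 38 ≠ 1, base 8 is a Fermat witness: 1343 is composite.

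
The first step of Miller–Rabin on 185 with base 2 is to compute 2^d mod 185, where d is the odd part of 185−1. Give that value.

185 − 1 = 184 = 2^3 · 23, so d = 23.
2^1 ≡ 2 (mod 185)
2^2 ≡ 2^2 = 4 ≡ 4 (mod 185)
2^4 ≡ 4^2 = 16 ≡ 16 (mod 185)
2^8 ≡ 16^2 = 256 ≡ 71 (mod 185)
2^16 ≡ 71^2 = 5041 ≡ 46 (mod 185)
23 = 16 + 4 + 2 + 1 in binary powers of 2.
So 2^23 ≡ 46 · 16 · 4 · 2 ≡ 153 (mod 185).
Squaring chain: 153 → 99 → 181; never reaches −1, so base 2 is a Miller–Rabin witness that 185 is composite.

153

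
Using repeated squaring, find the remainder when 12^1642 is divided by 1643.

12^1 ≡ 12 (mod 1643)
12^2 ≡ 12^2 = 144 ≡ 144 (mod 1643)
12^4 ≡ 144^2 = 20736 ≡ 1020 (mod 1643)
12^8 ≡ 1020^2 = 1040400 ≡ 381 (mod 1643)
12^16 ≡ 381^2 = 145161 ≡ 577 (mod 1643)
12^32 ≡ 577^2 = 332929 ≡ 1043 (mod 1643)
12^64 ≡ 1043^2 = 1087849 ≡ 183 (mod 1643)
12^128 ≡ 183^2 = 33489 ≡ 629 (mod 1643)
12^256 ≡ 629^2 = 395641 ≡ 1321 (mod 1643)
12^512 ≡ 1321^2 = 1745041 ≡ 175 (mod 1643)
12^1024 ≡ 175^2 = 30625 ≡ 1051 (mod 1643)
1642 = 1024 + 512 + 64 + 32 + 8 + 2 in binary powers of 2.
So 12^1642 ≡ 1051 · 175 · 183 · 1043 · 381 · 144 ≡ 782 (mod 1643).
Since 782 ≠ 1, base 12 is a Fermat witness: 1643 is composite.

782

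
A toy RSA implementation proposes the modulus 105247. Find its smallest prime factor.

105247 is odd.
Digit sum 19, not divisible by 3.
Ends in 7: not divisible by 5.
7: 105247 = 7·15035 + 2
11: 105247 = 11·9567 + 10
13: 105247 = 13·8095 + 12
17: 105247 = 17·6191

17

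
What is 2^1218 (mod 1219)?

2^1 ≡ 2 (mod 1219)
2^2 ≡ 2^2 = 4 ≡ 4 (mod 1219)
2^4 ≡ 4^2 = 16 ≡ 16 (mod 1219)
2^8 ≡ 16^2 = 256 ≡ 256 (mod 1219)
2^16 ≡ 256^2 = 65536 ≡ 929 (mod 1219)
2^32 ≡ 929^2 = 863041 ≡ 1208 (mod 1219)
2^64 ≡ 1208^2 = 1459264 ≡ 121 (mod 1219)
2^128 ≡ 121^2 = 14641 ≡ 13 (mod 1219)
2^256 ≡ 13^2 = 169 ≡ 169 (mod 1219)
2^512 ≡ 169^2 = 28561 ≡ 524 (mod 1219)
2^1024 ≡ 524^2 = 274576 ≡ 301 (mod 1219)
1218 = 1024 + 128 + 64 + 2 in binary powers of 2.
So 2^1218 ≡ 301 · 13 · 121 · 4 ≡ 785 (mod 1219).
Since 785 ≠ 1, base 2 is a Fermat witness: 1219 is composite.

785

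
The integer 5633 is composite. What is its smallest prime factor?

43

5633 is odd.
Digit sum 17, not divisible by 3.
Ends in 3: not divisible by 5.
7: 5633 = 7·804 + 5
11: 5633 = 11·512 + 1
13: 5633 = 13·433 + 4
17: 5633 = 17·331 + 6
19: 5633 = 19·296 + 9
23: 5633 = 23·244 + 21
29: 5633 = 29·194 + 7
31: 5633 = 31·181 + 22
37: 5633 = 37·152 + 9
41: 5633 = 41·137 + 16
43: 5633 = 43·131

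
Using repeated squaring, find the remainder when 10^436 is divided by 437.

10^1 ≡ 10 (mod 437)
10^2 ≡ 10^2 = 100 ≡ 100 (mod 437)
10^4 ≡ 100^2 = 10000 ≡ 386 (mod 437)
10^8 ≡ 386^2 = 148996 ≡ 416 (mod 437)
10^16 ≡ 416^2 = 173056 ≡ 4 (mod 437)
10^32 ≡ 4^2 = 16 ≡ 16 (mod 437)
10^64 ≡ 16^2 = 256 ≡ 256 (mod 437)
10^128 ≡ 256^2 = 65536 ≡ 423 (mod 437)
10^256 ≡ 423^2 = 178929 ≡ 196 (mod 437)
436 = 256 + 128 + 32 + 16 + 4 in binary powers of 2.
So 10^436 ≡ 196 · 423 · 16 · 4 · 386 ≡ 101 (mod 437).
Since 101 ≠ 1, base 10 is a Fermat witness: 437 is composite.

101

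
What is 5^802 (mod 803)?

707

5^1 ≡ 5 (mod 803)
5^2 ≡ 5^2 = 25 ≡ 25 (mod 803)
5^4 ≡ 25^2 = 625 ≡ 625 (mod 803)
5^8 ≡ 625^2 = 390625 ≡ 367 (mod 803)
5^16 ≡ 367^2 = 134689 ≡ 588 (mod 803)
5^32 ≡ 588^2 = 345744 ≡ 454 (mod 803)
5^64 ≡ 454^2 = 206116 ≡ 548 (mod 803)
5^128 ≡ 548^2 = 300304 ≡ 785 (mod 803)
5^256 ≡ 785^2 = 616225 ≡ 324 (mod 803)
5^512 ≡ 324^2 = 104976 ≡ 586 (mod 803)
802 = 512 + 256 + 32 + 2 in binary powers of 2.
So 5^802 ≡ 586 · 324 · 454 · 25 ≡ 707 (mod 803).
Since 707 ≠ 1, base 5 is a Fermat witness: 803 is composite.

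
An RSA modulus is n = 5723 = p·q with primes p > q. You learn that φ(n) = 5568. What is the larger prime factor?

φ(n) = (p−1)(q−1) = n − (p+q) + 1, so p + q = 5723 − 5568 + 1 = 156.
p and q are the roots of t² − 156t + 5723 = 0.
Discriminant: 156² − 4·5723 = 24336 − 22892 = 1444; √1444 = 38.
q = (156 − 38)/2 = 59, p = (156 + 38)/2 = 97.
Check: 59 · 97 = 5723.

97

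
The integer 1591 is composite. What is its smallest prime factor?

1591 is odd.
Digit sum 16, not divisible by 3.
Ends in 1: not divisible by 5.
7: 1591 = 7·227 + 2
11: 1591 = 11·144 + 7
13: 1591 = 13·122 + 5
17: 1591 = 17·93 + 10
19: 1591 = 19·83 + 14
23: 1591 = 23·69 + 4
29: 1591 = 29·54 + 25
31: 1591 = 31·51 + 10
37: 1591 = 37·43

37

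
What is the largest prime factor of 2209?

47

2209 = 47 · 47
47 = 47 · 1
So 2209 = 47^2; the largest prime factor is 47.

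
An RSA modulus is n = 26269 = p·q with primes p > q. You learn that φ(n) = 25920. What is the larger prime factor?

φ(n) = (p−1)(q−1) = n − (p+q) + 1, so p + q = 26269 − 25920 + 1 = 350.
p and q are the roots of t² − 350t + 26269 = 0.
Discriminant: 350² − 4·26269 = 122500 − 105076 = 17424; √17424 = 132.
q = (350 − 132)/2 = 109, p = (350 + 132)/2 = 241.
Check: 109 · 241 = 26269.

241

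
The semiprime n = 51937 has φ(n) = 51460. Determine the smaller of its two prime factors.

167

φ(n) = (p−1)(q−1) = n − (p+q) + 1, so p + q = 51937 − 51460 + 1 = 478.
p and q are the roots of t² − 478t + 51937 = 0.
Discriminant: 478² − 4·51937 = 228484 − 207748 = 20736; √20736 = 144.
q = (478 − 144)/2 = 167, p = (478 + 144)/2 = 311.
Check: 167 · 311 = 51937.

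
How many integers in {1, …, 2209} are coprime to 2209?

2162

Factor: 2209 = 47^2.
φ(2209) = 47^1·(47−1) = 2162.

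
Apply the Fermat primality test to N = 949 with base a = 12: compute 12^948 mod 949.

794

12^1 ≡ 12 (mod 949)
12^2 ≡ 12^2 = 144 ≡ 144 (mod 949)
12^4 ≡ 144^2 = 20736 ≡ 807 (mod 949)
12^8 ≡ 807^2 = 651249 ≡ 235 (mod 949)
12^16 ≡ 235^2 = 55225 ≡ 183 (mod 949)
12^32 ≡ 183^2 = 33489 ≡ 274 (mod 949)
12^64 ≡ 274^2 = 75076 ≡ 105 (mod 949)
12^128 ≡ 105^2 = 11025 ≡ 586 (mod 949)
12^256 ≡ 586^2 = 343396 ≡ 807 (mod 949)
12^512 ≡ 807^2 = 651249 ≡ 235 (mod 949)
948 = 512 + 256 + 128 + 32 + 16 + 4 in binary powers of 2.
So 12^948 ≡ 235 · 807 · 586 · 274 · 183 · 807 ≡ 794 (mod 949).
Since 794 ≠ 1, base 12 is a Fermat witness: 949 is composite.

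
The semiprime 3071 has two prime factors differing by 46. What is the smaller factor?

37

Since p = q + 46, we have 3071 = q(q + 46), so q² + 46q − 3071 = 0.
Discriminant: 46² + 4·3071 = 2116 + 12284 = 14400; √14400 = 120.
q = (−46 + 120)/2 = 37, and p = q + 46 = 83.
Check: 37 · 83 = 3071.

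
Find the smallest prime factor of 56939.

56939 is odd.
Digit sum 32, not divisible by 3.
Ends in 9: not divisible by 5.
7: 56939 = 7·8134 + 1
11: 56939 = 11·5176 + 3
13: 56939 = 13·4379 + 12
17: 56939 = 17·3349 + 6
19: 56939 = 19·2996 + 15
23: 56939 = 23·2475 + 14
29: 56939 = 29·1963 + 12
31: 56939 = 31·1836 + 23
37: 56939 = 37·1538 + 33
41: 56939 = 41·1388 + 31
43: 56939 = 43·1324 + 7
47: 56939 = 47·1211 + 22
53: 56939 = 53·1074 + 17
59: 56939 = 59·965 + 4
61: 56939 = 61·933 + 26
67: 56939 = 67·849 + 56
71: 56939 = 71·801 + 68
73: 56939 = 73·779 + 72
79: 56939 = 79·720 + 59
83: 56939 = 83·686 + 1
89: 56939 = 89·639 + 68
97: 56939 = 97·587

97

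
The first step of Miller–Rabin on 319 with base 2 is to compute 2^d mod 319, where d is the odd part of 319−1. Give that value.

319 − 1 = 318 = 2^1 · 159, so d = 159.
2^1 ≡ 2 (mod 319)
2^2 ≡ 2^2 = 4 ≡ 4 (mod 319)
2^4 ≡ 4^2 = 16 ≡ 16 (mod 319)
2^8 ≡ 16^2 = 256 ≡ 256 (mod 319)
2^16 ≡ 256^2 = 65536 ≡ 141 (mod 319)
2^32 ≡ 141^2 = 19881 ≡ 103 (mod 319)
2^64 ≡ 103^2 = 10609 ≡ 82 (mod 319)
2^128 ≡ 82^2 = 6724 ≡ 25 (mod 319)
159 = 128 + 16 + 8 + 4 + 2 + 1 in binary powers of 2.
So 2^159 ≡ 25 · 141 · 256 · 16 · 4 · 2 ≡ 171 (mod 319).
Squaring chain: 171; never reaches −1, so base 2 is a Miller–Rabin witness that 319 is composite.

171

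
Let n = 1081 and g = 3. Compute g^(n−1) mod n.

768

3^1 ≡ 3 (mod 1081)
3^2 ≡ 3^2 = 9 ≡ 9 (mod 1081)
3^4 ≡ 9^2 = 81 ≡ 81 (mod 1081)
3^8 ≡ 81^2 = 6561 ≡ 75 (mod 1081)
3^16 ≡ 75^2 = 5625 ≡ 220 (mod 1081)
3^32 ≡ 220^2 = 48400 ≡ 836 (mod 1081)
3^64 ≡ 836^2 = 698896 ≡ 570 (mod 1081)
3^128 ≡ 570^2 = 324900 ≡ 600 (mod 1081)
3^256 ≡ 600^2 = 360000 ≡ 27 (mod 1081)
3^512 ≡ 27^2 = 729 ≡ 729 (mod 1081)
3^1024 ≡ 729^2 = 531441 ≡ 670 (mod 1081)
1080 = 1024 + 32 + 16 + 8 in binary powers of 2.
So 3^1080 ≡ 670 · 836 · 220 · 75 ≡ 768 (mod 1081).
Since 768 ≠ 1, base 3 is a Fermat witness: 1081 is composite.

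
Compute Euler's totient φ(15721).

Factor: 15721 = 79 · 199.
φ(15721) = (79−1) · (199−1) = 78 · 198 = 15444.

15444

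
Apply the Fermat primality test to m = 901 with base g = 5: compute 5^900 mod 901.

13

5^1 ≡ 5 (mod 901)
5^2 ≡ 5^2 = 25 ≡ 25 (mod 901)
5^4 ≡ 25^2 = 625 ≡ 625 (mod 901)
5^8 ≡ 625^2 = 390625 ≡ 492 (mod 901)
5^16 ≡ 492^2 = 242064 ≡ 596 (mod 901)
5^32 ≡ 596^2 = 355216 ≡ 222 (mod 901)
5^64 ≡ 222^2 = 49284 ≡ 630 (mod 901)
5^128 ≡ 630^2 = 396900 ≡ 460 (mod 901)
5^256 ≡ 460^2 = 211600 ≡ 766 (mod 901)
5^512 ≡ 766^2 = 586756 ≡ 205 (mod 901)
900 = 512 + 256 + 128 + 4 in binary powers of 2.
So 5^900 ≡ 205 · 766 · 460 · 625 ≡ 13 (mod 901).
Since 13 ≠ 1, base 5 is a Fermat witness: 901 is composite.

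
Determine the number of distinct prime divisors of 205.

2

205 = 5 · 41
205 = 5 · 41, which has 2 distinct prime factors.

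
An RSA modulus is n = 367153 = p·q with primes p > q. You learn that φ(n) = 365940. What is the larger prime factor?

643

φ(n) = (p−1)(q−1) = n − (p+q) + 1, so p + q = 367153 − 365940 + 1 = 1214.
p and q are the roots of t² − 1214t + 367153 = 0.
Discriminant: 1214² − 4·367153 = 1473796 − 1468612 = 5184; √5184 = 72.
q = (1214 − 72)/2 = 571, p = (1214 + 72)/2 = 643.
Check: 571 · 643 = 367153.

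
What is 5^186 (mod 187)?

5^1 ≡ 5 (mod 187)
5^2 ≡ 5^2 = 25 ≡ 25 (mod 187)
5^4 ≡ 25^2 = 625 ≡ 64 (mod 187)
5^8 ≡ 64^2 = 4096 ≡ 169 (mod 187)
5^16 ≡ 169^2 = 28561 ≡ 137 (mod 187)
5^32 ≡ 137^2 = 18769 ≡ 69 (mod 187)
5^64 ≡ 69^2 = 4761 ≡ 86 (mod 187)
5^128 ≡ 86^2 = 7396 ≡ 103 (mod 187)
186 = 128 + 32 + 16 + 8 + 2 in binary powers of 2.
So 5^186 ≡ 103 · 69 · 137 · 169 · 25 ≡ 60 (mod 187).
Since 60 ≠ 1, base 5 is a Fermat witness: 187 is composite.

60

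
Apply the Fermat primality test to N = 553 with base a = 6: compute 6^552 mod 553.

204

6^1 ≡ 6 (mod 553)
6^2 ≡ 6^2 = 36 ≡ 36 (mod 553)
6^4 ≡ 36^2 = 1296 ≡ 190 (mod 553)
6^8 ≡ 190^2 = 36100 ≡ 155 (mod 553)
6^16 ≡ 155^2 = 24025 ≡ 246 (mod 553)
6^32 ≡ 246^2 = 60516 ≡ 239 (mod 553)
6^64 ≡ 239^2 = 57121 ≡ 162 (mod 553)
6^128 ≡ 162^2 = 26244 ≡ 253 (mod 553)
6^256 ≡ 253^2 = 64009 ≡ 414 (mod 553)
6^512 ≡ 414^2 = 171396 ≡ 519 (mod 553)
552 = 512 + 32 + 8 in binary powers of 2.
So 6^552 ≡ 519 · 239 · 155 ≡ 204 (mod 553).
Since 204 ≠ 1, base 6 is a Fermat witness: 553 is composite.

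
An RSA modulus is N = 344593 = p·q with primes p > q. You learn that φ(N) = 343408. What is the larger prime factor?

φ(n) = (p−1)(q−1) = n − (p+q) + 1, so p + q = 344593 − 343408 + 1 = 1186.
p and q are the roots of t² − 1186t + 344593 = 0.
Discriminant: 1186² − 4·344593 = 1406596 − 1378372 = 28224; √28224 = 168.
q = (1186 − 168)/2 = 509, p = (1186 + 168)/2 = 677.
Check: 509 · 677 = 344593.

677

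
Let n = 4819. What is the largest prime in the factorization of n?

79

4819 = 61 · 79
79 is prime.
So 4819 = 61 · 79; the largest prime factor is 79.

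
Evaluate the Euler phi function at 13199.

Factor: 13199 = 67 · 197.
φ(13199) = (67−1) · (197−1) = 66 · 196 = 12936.

12936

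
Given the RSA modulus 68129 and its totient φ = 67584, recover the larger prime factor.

353

φ(n) = (p−1)(q−1) = n − (p+q) + 1, so p + q = 68129 − 67584 + 1 = 546.
p and q are the roots of t² − 546t + 68129 = 0.
Discriminant: 546² − 4·68129 = 298116 − 272516 = 25600; √25600 = 160.
q = (546 − 160)/2 = 193, p = (546 + 160)/2 = 353.
Check: 193 · 353 = 68129.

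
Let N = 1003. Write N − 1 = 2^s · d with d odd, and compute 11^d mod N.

214

1003 − 1 = 1002 = 2^1 · 501, so d = 501.
11^1 ≡ 11 (mod 1003)
11^2 ≡ 11^2 = 121 ≡ 121 (mod 1003)
11^4 ≡ 121^2 = 14641 ≡ 599 (mod 1003)
11^8 ≡ 599^2 = 358801 ≡ 730 (mod 1003)
11^16 ≡ 730^2 = 532900 ≡ 307 (mod 1003)
11^32 ≡ 307^2 = 94249 ≡ 970 (mod 1003)
11^64 ≡ 970^2 = 940900 ≡ 86 (mod 1003)
11^128 ≡ 86^2 = 7396 ≡ 375 (mod 1003)
11^256 ≡ 375^2 = 140625 ≡ 205 (mod 1003)
501 = 256 + 128 + 64 + 32 + 16 + 4 + 1 in binary powers of 2.
So 11^501 ≡ 205 · 375 · 86 · 970 · 307 · 599 · 11 ≡ 214 (mod 1003).
Squaring chain: 214; never reaches −1, so base 11 is a Miller–Rabin witness that 1003 is composite.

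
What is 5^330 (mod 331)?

5^1 ≡ 5 (mod 331)
5^2 ≡ 5^2 = 25 ≡ 25 (mod 331)
5^4 ≡ 25^2 = 625 ≡ 294 (mod 331)
5^8 ≡ 294^2 = 86436 ≡ 45 (mod 331)
5^16 ≡ 45^2 = 2025 ≡ 39 (mod 331)
5^32 ≡ 39^2 = 1521 ≡ 197 (mod 331)
5^64 ≡ 197^2 = 38809 ≡ 82 (mod 331)
5^128 ≡ 82^2 = 6724 ≡ 104 (mod 331)
5^256 ≡ 104^2 = 10816 ≡ 224 (mod 331)
330 = 256 + 64 + 8 + 2 in binary powers of 2.
So 5^330 ≡ 224 · 82 · 45 · 25 ≡ 1 (mod 331).
Since the result is 1, base 5 gives no evidence that 331 is composite.

1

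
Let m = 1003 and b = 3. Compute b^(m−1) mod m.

144

3^1 ≡ 3 (mod 1003)
3^2 ≡ 3^2 = 9 ≡ 9 (mod 1003)
3^4 ≡ 9^2 = 81 ≡ 81 (mod 1003)
3^8 ≡ 81^2 = 6561 ≡ 543 (mod 1003)
3^16 ≡ 543^2 = 294849 ≡ 970 (mod 1003)
3^32 ≡ 970^2 = 940900 ≡ 86 (mod 1003)
3^64 ≡ 86^2 = 7396 ≡ 375 (mod 1003)
3^128 ≡ 375^2 = 140625 ≡ 205 (mod 1003)
3^256 ≡ 205^2 = 42025 ≡ 902 (mod 1003)
3^512 ≡ 902^2 = 813604 ≡ 171 (mod 1003)
1002 = 512 + 256 + 128 + 64 + 32 + 8 + 2 in binary powers of 2.
So 3^1002 ≡ 171 · 902 · 205 · 375 · 86 · 543 · 9 ≡ 144 (mod 1003).
Since 144 ≠ 1, base 3 is a Fermat witness: 1003 is composite.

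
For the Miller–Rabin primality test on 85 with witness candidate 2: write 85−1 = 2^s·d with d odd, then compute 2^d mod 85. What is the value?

85 − 1 = 84 = 2^2 · 21, so d = 21.
2^1 ≡ 2 (mod 85)
2^2 ≡ 2^2 = 4 ≡ 4 (mod 85)
2^4 ≡ 4^2 = 16 ≡ 16 (mod 85)
2^8 ≡ 16^2 = 256 ≡ 1 (mod 85)
2^16 ≡ 1^2 = 1 ≡ 1 (mod 85)
21 = 16 + 4 + 1 in binary powers of 2.
So 2^21 ≡ 1 · 16 · 2 ≡ 32 (mod 85).
Squaring chain: 32 → 4; never reaches −1, so base 2 is a Miller–Rabin witness that 85 is composite.

32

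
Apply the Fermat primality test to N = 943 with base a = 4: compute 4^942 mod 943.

4^1 ≡ 4 (mod 943)
4^2 ≡ 4^2 = 16 ≡ 16 (mod 943)
4^4 ≡ 16^2 = 256 ≡ 256 (mod 943)
4^8 ≡ 256^2 = 65536 ≡ 469 (mod 943)
4^16 ≡ 469^2 = 219961 ≡ 242 (mod 943)
4^32 ≡ 242^2 = 58564 ≡ 98 (mod 943)
4^64 ≡ 98^2 = 9604 ≡ 174 (mod 943)
4^128 ≡ 174^2 = 30276 ≡ 100 (mod 943)
4^256 ≡ 100^2 = 10000 ≡ 570 (mod 943)
4^512 ≡ 570^2 = 324900 ≡ 508 (mod 943)
942 = 512 + 256 + 128 + 32 + 8 + 4 + 2 in binary powers of 2.
So 4^942 ≡ 508 · 570 · 100 · 98 · 469 · 256 · 16 ≡ 836 (mod 943).
Since 836 ≠ 1, base 4 is a Fermat witness: 943 is composite.

836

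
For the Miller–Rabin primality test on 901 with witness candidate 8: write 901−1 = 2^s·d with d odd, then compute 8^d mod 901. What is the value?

901 − 1 = 900 = 2^2 · 225, so d = 225.
8^1 ≡ 8 (mod 901)
8^2 ≡ 8^2 = 64 ≡ 64 (mod 901)
8^4 ≡ 64^2 = 4096 ≡ 492 (mod 901)
8^8 ≡ 492^2 = 242064 ≡ 596 (mod 901)
8^16 ≡ 596^2 = 355216 ≡ 222 (mod 901)
8^32 ≡ 222^2 = 49284 ≡ 630 (mod 901)
8^64 ≡ 630^2 = 396900 ≡ 460 (mod 901)
8^128 ≡ 460^2 = 211600 ≡ 766 (mod 901)
225 = 128 + 64 + 32 + 1 in binary powers of 2.
So 8^225 ≡ 766 · 460 · 630 · 8 ≡ 875 (mod 901).
Squaring chain: 875 → 676; never reaches −1, so base 8 is a Miller–Rabin witness that 901 is composite.

875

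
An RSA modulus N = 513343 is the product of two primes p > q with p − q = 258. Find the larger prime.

Since p = q + 258, we have 513343 = q(q + 258), so q² + 258q − 513343 = 0.
Discriminant: 258² + 4·513343 = 66564 + 2053372 = 2119936; √2119936 = 1456.
q = (−258 + 1456)/2 = 599, and p = q + 258 = 857.
Check: 599 · 857 = 513343.

857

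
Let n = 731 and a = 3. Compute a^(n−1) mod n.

195

3^1 ≡ 3 (mod 731)
3^2 ≡ 3^2 = 9 ≡ 9 (mod 731)
3^4 ≡ 9^2 = 81 ≡ 81 (mod 731)
3^8 ≡ 81^2 = 6561 ≡ 713 (mod 731)
3^16 ≡ 713^2 = 508369 ≡ 324 (mod 731)
3^32 ≡ 324^2 = 104976 ≡ 443 (mod 731)
3^64 ≡ 443^2 = 196249 ≡ 341 (mod 731)
3^128 ≡ 341^2 = 116281 ≡ 52 (mod 731)
3^256 ≡ 52^2 = 2704 ≡ 511 (mod 731)
3^512 ≡ 511^2 = 261121 ≡ 154 (mod 731)
730 = 512 + 128 + 64 + 16 + 8 + 2 in binary powers of 2.
So 3^730 ≡ 154 · 52 · 341 · 324 · 713 · 9 ≡ 195 (mod 731).
Since 195 ≠ 1, base 3 is a Fermat witness: 731 is composite.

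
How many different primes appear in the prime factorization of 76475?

4

76475 = 5^2 · 3059
3059 = 7 · 437
437 = 19 · 23
76475 = 5^2 · 7 · 19 · 23, which has 4 distinct prime factors.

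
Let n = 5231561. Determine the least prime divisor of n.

5231561 is odd.
Digit sum 23, not divisible by 3.
Ends in 1: not divisible by 5.
7: 5231561 = 7·747365 + 6
11: 5231561 = 11·475596 + 5
13: 5231561 = 13·402427 + 10
17: 5231561 = 17·307738 + 15
19: 5231561 = 19·275345 + 6
23: 5231561 = 23·227459 + 4
29: 5231561 = 29·180398 + 19
31: 5231561 = 31·168760 + 1
37: 5231561 = 37·141393 + 20
41: 5231561 = 41·127599 + 2
43: 5231561 = 43·121664 + 9
47: 5231561 = 47·111309 + 38
53: 5231561 = 53·98708 + 37
59: 5231561 = 59·88670 + 31
61: 5231561 = 61·85763 + 18
67: 5231561 = 67·78083

67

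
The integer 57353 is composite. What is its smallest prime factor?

83

57353 is odd.
Digit sum 23, not divisible by 3.
Ends in 3: not divisible by 5.
7: 57353 = 7·8193 + 2
11: 57353 = 11·5213 + 10
13: 57353 = 13·4411 + 10
17: 57353 = 17·3373 + 12
19: 57353 = 19·3018 + 11
23: 57353 = 23·2493 + 14
29: 57353 = 29·1977 + 20
31: 57353 = 31·1850 + 3
37: 57353 = 37·1550 + 3
41: 57353 = 41·1398 + 35
43: 57353 = 43·1333 + 34
47: 57353 = 47·1220 + 13
53: 57353 = 53·1082 + 7
59: 57353 = 59·972 + 5
61: 57353 = 61·940 + 13
67: 57353 = 67·856 + 1
71: 57353 = 71·807 + 56
73: 57353 = 73·785 + 48
79: 57353 = 79·725 + 78
83: 57353 = 83·691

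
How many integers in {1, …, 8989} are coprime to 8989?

Factor: 8989 = 89 · 101.
φ(8989) = (89−1) · (101−1) = 88 · 100 = 8800.

8800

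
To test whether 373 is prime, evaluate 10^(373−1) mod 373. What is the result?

1

10^1 ≡ 10 (mod 373)
10^2 ≡ 10^2 = 100 ≡ 100 (mod 373)
10^4 ≡ 100^2 = 10000 ≡ 302 (mod 373)
10^8 ≡ 302^2 = 91204 ≡ 192 (mod 373)
10^16 ≡ 192^2 = 36864 ≡ 310 (mod 373)
10^32 ≡ 310^2 = 96100 ≡ 239 (mod 373)
10^64 ≡ 239^2 = 57121 ≡ 52 (mod 373)
10^128 ≡ 52^2 = 2704 ≡ 93 (mod 373)
10^256 ≡ 93^2 = 8649 ≡ 70 (mod 373)
372 = 256 + 64 + 32 + 16 + 4 in binary powers of 2.
So 10^372 ≡ 70 · 52 · 239 · 310 · 302 ≡ 1 (mod 373).
Since the result is 1, base 10 gives no evidence that 373 is composite.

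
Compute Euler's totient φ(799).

Factor: 799 = 17 · 47.
φ(799) = (17−1) · (47−1) = 16 · 46 = 736.

736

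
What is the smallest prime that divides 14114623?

14114623 is odd.
Digit sum 22, not divisible by 3.
Ends in 3: not divisible by 5.
7: 14114623 = 7·2016374 + 5
11: 14114623 = 11·1283147 + 6
13: 14114623 = 13·1085740 + 3
17: 14114623 = 17·830271 + 16
19: 14114623 = 19·742874 + 17
23: 14114623 = 23·613679 + 6
29: 14114623 = 29·486711 + 4
31: 14114623 = 31·455310 + 13
37: 14114623 = 37·381476 + 11
41: 14114623 = 41·344259 + 4
43: 14114623 = 43·328247 + 2
47: 14114623 = 47·300311 + 6
53: 14114623 = 53·266313 + 34
59: 14114623 = 59·239230 + 53
61: 14114623 = 61·231387 + 16
67: 14114623 = 67·210666 + 1
71: 14114623 = 71·198797 + 36
73: 14114623 = 73·193351

73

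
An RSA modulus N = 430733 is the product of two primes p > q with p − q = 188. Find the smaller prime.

569

Since p = q + 188, we have 430733 = q(q + 188), so q² + 188q − 430733 = 0.
Discriminant: 188² + 4·430733 = 35344 + 1722932 = 1758276; √1758276 = 1326.
q = (−188 + 1326)/2 = 569, and p = q + 188 = 757.
Check: 569 · 757 = 430733.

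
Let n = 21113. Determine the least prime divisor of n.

43

21113 is odd.
Digit sum 8, not divisible by 3.
Ends in 3: not divisible by 5.
7: 21113 = 7·3016 + 1
11: 21113 = 11·1919 + 4
13: 21113 = 13·1624 + 1
17: 21113 = 17·1241 + 16
19: 21113 = 19·1111 + 4
23: 21113 = 23·917 + 22
29: 21113 = 29·728 + 1
31: 21113 = 31·681 + 2
37: 21113 = 37·570 + 23
41: 21113 = 41·514 + 39
43: 21113 = 43·491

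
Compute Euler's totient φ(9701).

Factor: 9701 = 89 · 109.
φ(9701) = (89−1) · (109−1) = 88 · 108 = 9504.

9504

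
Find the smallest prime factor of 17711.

17711 is odd.
Digit sum 17, not divisible by 3.
Ends in 1: not divisible by 5.
7: 17711 = 7·2530 + 1
11: 17711 = 11·1610 + 1
13: 17711 = 13·1362 + 5
17: 17711 = 17·1041 + 14
19: 17711 = 19·932 + 3
23: 17711 = 23·770 + 1
29: 17711 = 29·610 + 21
31: 17711 = 31·571 + 10
37: 17711 = 37·478 + 25
41: 17711 = 41·431 + 40
43: 17711 = 43·411 + 38
47: 17711 = 47·376 + 39
53: 17711 = 53·334 + 9
59: 17711 = 59·300 + 11
61: 17711 = 61·290 + 21
67: 17711 = 67·264 + 23
71: 17711 = 71·249 + 32
73: 17711 = 73·242 + 45
79: 17711 = 79·224 + 15
83: 17711 = 83·213 + 32
89: 17711 = 89·199

89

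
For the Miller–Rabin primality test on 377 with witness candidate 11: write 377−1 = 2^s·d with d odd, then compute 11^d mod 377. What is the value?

377 − 1 = 376 = 2^3 · 47, so d = 47.
11^1 ≡ 11 (mod 377)
11^2 ≡ 11^2 = 121 ≡ 121 (mod 377)
11^4 ≡ 121^2 = 14641 ≡ 315 (mod 377)
11^8 ≡ 315^2 = 99225 ≡ 74 (mod 377)
11^16 ≡ 74^2 = 5476 ≡ 198 (mod 377)
11^32 ≡ 198^2 = 39204 ≡ 373 (mod 377)
47 = 32 + 8 + 4 + 2 + 1 in binary powers of 2.
So 11^47 ≡ 373 · 74 · 315 · 121 · 11 ≡ 305 (mod 377).
Squaring chain: 305 → 283 → 165; never reaches −1, so base 11 is a Miller–Rabin witness that 377 is composite.

305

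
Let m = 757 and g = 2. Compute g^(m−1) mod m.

1

2^1 ≡ 2 (mod 757)
2^2 ≡ 2^2 = 4 ≡ 4 (mod 757)
2^4 ≡ 4^2 = 16 ≡ 16 (mod 757)
2^8 ≡ 16^2 = 256 ≡ 256 (mod 757)
2^16 ≡ 256^2 = 65536 ≡ 434 (mod 757)
2^32 ≡ 434^2 = 188356 ≡ 620 (mod 757)
2^64 ≡ 620^2 = 384400 ≡ 601 (mod 757)
2^128 ≡ 601^2 = 361201 ≡ 112 (mod 757)
2^256 ≡ 112^2 = 12544 ≡ 432 (mod 757)
2^512 ≡ 432^2 = 186624 ≡ 402 (mod 757)
756 = 512 + 128 + 64 + 32 + 16 + 4 in binary powers of 2.
So 2^756 ≡ 402 · 112 · 601 · 620 · 434 · 16 ≡ 1 (mod 757).
Since the result is 1, base 2 gives no evidence that 757 is composite.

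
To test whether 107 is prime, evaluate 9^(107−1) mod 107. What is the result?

9^1 ≡ 9 (mod 107)
9^2 ≡ 9^2 = 81 ≡ 81 (mod 107)
9^4 ≡ 81^2 = 6561 ≡ 34 (mod 107)
9^8 ≡ 34^2 = 1156 ≡ 86 (mod 107)
9^16 ≡ 86^2 = 7396 ≡ 13 (mod 107)
9^32 ≡ 13^2 = 169 ≡ 62 (mod 107)
9^64 ≡ 62^2 = 3844 ≡ 99 (mod 107)
106 = 64 + 32 + 8 + 2 in binary powers of 2.
So 9^106 ≡ 99 · 62 · 86 · 81 ≡ 1 (mod 107).
Since the result is 1, base 9 gives no evidence that 107 is composite.

1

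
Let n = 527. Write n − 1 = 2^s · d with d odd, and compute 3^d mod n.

11

527 − 1 = 526 = 2^1 · 263, so d = 263.
3^1 ≡ 3 (mod 527)
3^2 ≡ 3^2 = 9 ≡ 9 (mod 527)
3^4 ≡ 9^2 = 81 ≡ 81 (mod 527)
3^8 ≡ 81^2 = 6561 ≡ 237 (mod 527)
3^16 ≡ 237^2 = 56169 ≡ 307 (mod 527)
3^32 ≡ 307^2 = 94249 ≡ 443 (mod 527)
3^64 ≡ 443^2 = 196249 ≡ 205 (mod 527)
3^128 ≡ 205^2 = 42025 ≡ 392 (mod 527)
3^256 ≡ 392^2 = 153664 ≡ 307 (mod 527)
263 = 256 + 4 + 2 + 1 in binary powers of 2.
So 3^263 ≡ 307 · 81 · 9 · 3 ≡ 11 (mod 527).
Squaring chain: 11; never reaches −1, so base 3 is a Miller–Rabin witness that 527 is composite.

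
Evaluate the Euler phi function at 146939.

Factor: 146939 = 13 · 89 · 127.
φ(146939) = (13−1) · (89−1) · (127−1) = 12 · 88 · 126 = 133056.

133056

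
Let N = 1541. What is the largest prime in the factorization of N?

1541 = 23 · 67
67 is prime.
So 1541 = 23 · 67; the largest prime factor is 67.

67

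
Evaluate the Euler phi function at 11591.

11352

Factor: 11591 = 67 · 173.
φ(11591) = (67−1) · (173−1) = 66 · 172 = 11352.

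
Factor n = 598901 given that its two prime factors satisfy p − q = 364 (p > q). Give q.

613

Since p = q + 364, we have 598901 = q(q + 364), so q² + 364q − 598901 = 0.
Discriminant: 364² + 4·598901 = 132496 + 2395604 = 2528100; √2528100 = 1590.
q = (−364 + 1590)/2 = 613, and p = q + 364 = 977.
Check: 613 · 977 = 598901.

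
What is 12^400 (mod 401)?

1

12^1 ≡ 12 (mod 401)
12^2 ≡ 12^2 = 144 ≡ 144 (mod 401)
12^4 ≡ 144^2 = 20736 ≡ 285 (mod 401)
12^8 ≡ 285^2 = 81225 ≡ 223 (mod 401)
12^16 ≡ 223^2 = 49729 ≡ 5 (mod 401)
12^32 ≡ 5^2 = 25 ≡ 25 (mod 401)
12^64 ≡ 25^2 = 625 ≡ 224 (mod 401)
12^128 ≡ 224^2 = 50176 ≡ 51 (mod 401)
12^256 ≡ 51^2 = 2601 ≡ 195 (mod 401)
400 = 256 + 128 + 16 in binary powers of 2.
So 12^400 ≡ 195 · 51 · 5 ≡ 1 (mod 401).
Since the result is 1, base 12 gives no evidence that 401 is composite.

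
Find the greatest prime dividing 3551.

67

3551 = 53 · 67
67 is prime.
So 3551 = 53 · 67; the largest prime factor is 67.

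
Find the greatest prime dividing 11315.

11315 = 5 · 2263
2263 = 31 · 73
73 is prime.
So 11315 = 5 · 31 · 73; the largest prime factor is 73.

73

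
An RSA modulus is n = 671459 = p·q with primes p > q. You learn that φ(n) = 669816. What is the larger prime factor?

887

φ(n) = (p−1)(q−1) = n − (p+q) + 1, so p + q = 671459 − 669816 + 1 = 1644.
p and q are the roots of t² − 1644t + 671459 = 0.
Discriminant: 1644² − 4·671459 = 2702736 − 2685836 = 16900; √16900 = 130.
q = (1644 − 130)/2 = 757, p = (1644 + 130)/2 = 887.
Check: 757 · 887 = 671459.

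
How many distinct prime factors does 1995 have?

4

1995 = 3 · 665
665 = 5 · 133
133 = 7 · 19
1995 = 3 · 5 · 7 · 19, which has 4 distinct prime factors.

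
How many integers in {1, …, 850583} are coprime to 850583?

Factor: 850583 = 43 · 131 · 151.
φ(850583) = (43−1) · (131−1) · (151−1) = 42 · 130 · 150 = 819000.

819000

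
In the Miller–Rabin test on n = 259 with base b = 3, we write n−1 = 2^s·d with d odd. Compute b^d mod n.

27

259 − 1 = 258 = 2^1 · 129, so d = 129.
3^1 ≡ 3 (mod 259)
3^2 ≡ 3^2 = 9 ≡ 9 (mod 259)
3^4 ≡ 9^2 = 81 ≡ 81 (mod 259)
3^8 ≡ 81^2 = 6561 ≡ 86 (mod 259)
3^16 ≡ 86^2 = 7396 ≡ 144 (mod 259)
3^32 ≡ 144^2 = 20736 ≡ 16 (mod 259)
3^64 ≡ 16^2 = 256 ≡ 256 (mod 259)
3^128 ≡ 256^2 = 65536 ≡ 9 (mod 259)
129 = 128 + 1 in binary powers of 2.
So 3^129 ≡ 9 · 3 ≡ 27 (mod 259).
Squaring chain: 27; never reaches −1, so base 3 is a Miller–Rabin witness that 259 is composite.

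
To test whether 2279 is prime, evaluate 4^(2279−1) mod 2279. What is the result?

1526

4^1 ≡ 4 (mod 2279)
4^2 ≡ 4^2 = 16 ≡ 16 (mod 2279)
4^4 ≡ 16^2 = 256 ≡ 256 (mod 2279)
4^8 ≡ 256^2 = 65536 ≡ 1724 (mod 2279)
4^16 ≡ 1724^2 = 2972176 ≡ 360 (mod 2279)
4^32 ≡ 360^2 = 129600 ≡ 1976 (mod 2279)
4^64 ≡ 1976^2 = 3904576 ≡ 649 (mod 2279)
4^128 ≡ 649^2 = 421201 ≡ 1865 (mod 2279)
4^256 ≡ 1865^2 = 3478225 ≡ 471 (mod 2279)
4^512 ≡ 471^2 = 221841 ≡ 778 (mod 2279)
4^1024 ≡ 778^2 = 605284 ≡ 1349 (mod 2279)
4^2048 ≡ 1349^2 = 1819801 ≡ 1159 (mod 2279)
2278 = 2048 + 128 + 64 + 32 + 4 + 2 in binary powers of 2.
So 4^2278 ≡ 1159 · 1865 · 649 · 1976 · 256 · 16 ≡ 1526 (mod 2279).
Since 1526 ≠ 1, base 4 is a Fermat witness: 2279 is composite.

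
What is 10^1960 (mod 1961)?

10^1 ≡ 10 (mod 1961)
10^2 ≡ 10^2 = 100 ≡ 100 (mod 1961)
10^4 ≡ 100^2 = 10000 ≡ 195 (mod 1961)
10^8 ≡ 195^2 = 38025 ≡ 766 (mod 1961)
10^16 ≡ 766^2 = 586756 ≡ 417 (mod 1961)
10^32 ≡ 417^2 = 173889 ≡ 1321 (mod 1961)
10^64 ≡ 1321^2 = 1745041 ≡ 1712 (mod 1961)
10^128 ≡ 1712^2 = 2930944 ≡ 1210 (mod 1961)
10^256 ≡ 1210^2 = 1464100 ≡ 1194 (mod 1961)
10^512 ≡ 1194^2 = 1425636 ≡ 1950 (mod 1961)
10^1024 ≡ 1950^2 = 3802500 ≡ 121 (mod 1961)
1960 = 1024 + 512 + 256 + 128 + 32 + 8 in binary powers of 2.
So 10^1960 ≡ 121 · 1950 · 1194 · 1210 · 1321 · 766 ≡ 121 (mod 1961).
Since 121 ≠ 1, base 10 is a Fermat witness: 1961 is composite.

121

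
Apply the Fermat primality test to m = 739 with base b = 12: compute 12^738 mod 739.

12^1 ≡ 12 (mod 739)
12^2 ≡ 12^2 = 144 ≡ 144 (mod 739)
12^4 ≡ 144^2 = 20736 ≡ 44 (mod 739)
12^8 ≡ 44^2 = 1936 ≡ 458 (mod 739)
12^16 ≡ 458^2 = 209764 ≡ 627 (mod 739)
12^32 ≡ 627^2 = 393129 ≡ 720 (mod 739)
12^64 ≡ 720^2 = 518400 ≡ 361 (mod 739)
12^128 ≡ 361^2 = 130321 ≡ 257 (mod 739)
12^256 ≡ 257^2 = 66049 ≡ 278 (mod 739)
12^512 ≡ 278^2 = 77284 ≡ 428 (mod 739)
738 = 512 + 128 + 64 + 32 + 2 in binary powers of 2.
So 12^738 ≡ 428 · 257 · 361 · 720 · 144 ≡ 1 (mod 739).
Since the result is 1, base 12 gives no evidence that 739 is composite.

1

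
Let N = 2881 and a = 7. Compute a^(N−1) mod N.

560

7^1 ≡ 7 (mod 2881)
7^2 ≡ 7^2 = 49 ≡ 49 (mod 2881)
7^4 ≡ 49^2 = 2401 ≡ 2401 (mod 2881)
7^8 ≡ 2401^2 = 5764801 ≡ 2801 (mod 2881)
7^16 ≡ 2801^2 = 7845601 ≡ 638 (mod 2881)
7^32 ≡ 638^2 = 407044 ≡ 823 (mod 2881)
7^64 ≡ 823^2 = 677329 ≡ 294 (mod 2881)
7^128 ≡ 294^2 = 86436 ≡ 6 (mod 2881)
7^256 ≡ 6^2 = 36 ≡ 36 (mod 2881)
7^512 ≡ 36^2 = 1296 ≡ 1296 (mod 2881)
7^1024 ≡ 1296^2 = 1679616 ≡ 2874 (mod 2881)
7^2048 ≡ 2874^2 = 8259876 ≡ 49 (mod 2881)
2880 = 2048 + 512 + 256 + 64 in binary powers of 2.
So 7^2880 ≡ 49 · 1296 · 36 · 294 ≡ 560 (mod 2881).
Since 560 ≠ 1, base 7 is a Fermat witness: 2881 is composite.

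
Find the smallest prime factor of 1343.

1343 is odd.
Digit sum 11, not divisible by 3.
Ends in 3: not divisible by 5.
7: 1343 = 7·191 + 6
11: 1343 = 11·122 + 1
13: 1343 = 13·103 + 4
17: 1343 = 17·79

17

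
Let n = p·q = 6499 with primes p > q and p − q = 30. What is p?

Since p = q + 30, we have 6499 = q(q + 30), so q² + 30q − 6499 = 0.
Discriminant: 30² + 4·6499 = 900 + 25996 = 26896; √26896 = 164.
q = (−30 + 164)/2 = 67, and p = q + 30 = 97.
Check: 67 · 97 = 6499.

97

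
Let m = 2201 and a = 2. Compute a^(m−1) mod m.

1582

2^1 ≡ 2 (mod 2201)
2^2 ≡ 2^2 = 4 ≡ 4 (mod 2201)
2^4 ≡ 4^2 = 16 ≡ 16 (mod 2201)
2^8 ≡ 16^2 = 256 ≡ 256 (mod 2201)
2^16 ≡ 256^2 = 65536 ≡ 1707 (mod 2201)
2^32 ≡ 1707^2 = 2913849 ≡ 1926 (mod 2201)
2^64 ≡ 1926^2 = 3709476 ≡ 791 (mod 2201)
2^128 ≡ 791^2 = 625681 ≡ 597 (mod 2201)
2^256 ≡ 597^2 = 356409 ≡ 2048 (mod 2201)
2^512 ≡ 2048^2 = 4194304 ≡ 1399 (mod 2201)
2^1024 ≡ 1399^2 = 1957201 ≡ 512 (mod 2201)
2^2048 ≡ 512^2 = 262144 ≡ 225 (mod 2201)
2200 = 2048 + 128 + 16 + 8 in binary powers of 2.
So 2^2200 ≡ 225 · 597 · 1707 · 256 ≡ 1582 (mod 2201).
Since 1582 ≠ 1, base 2 is a Fermat witness: 2201 is composite.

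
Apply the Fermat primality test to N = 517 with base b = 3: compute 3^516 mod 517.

487

3^1 ≡ 3 (mod 517)
3^2 ≡ 3^2 = 9 ≡ 9 (mod 517)
3^4 ≡ 9^2 = 81 ≡ 81 (mod 517)
3^8 ≡ 81^2 = 6561 ≡ 357 (mod 517)
3^16 ≡ 357^2 = 127449 ≡ 267 (mod 517)
3^32 ≡ 267^2 = 71289 ≡ 460 (mod 517)
3^64 ≡ 460^2 = 211600 ≡ 147 (mod 517)
3^128 ≡ 147^2 = 21609 ≡ 412 (mod 517)
3^256 ≡ 412^2 = 169744 ≡ 168 (mod 517)
3^512 ≡ 168^2 = 28224 ≡ 306 (mod 517)
516 = 512 + 4 in binary powers of 2.
So 3^516 ≡ 306 · 81 ≡ 487 (mod 517).
Since 487 ≠ 1, base 3 is a Fermat witness: 517 is composite.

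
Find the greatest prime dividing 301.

43

301 = 7 · 43
43 is prime.
So 301 = 7 · 43; the largest prime factor is 43.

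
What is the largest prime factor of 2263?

73

2263 = 31 · 73
73 is prime.
So 2263 = 31 · 73; the largest prime factor is 73.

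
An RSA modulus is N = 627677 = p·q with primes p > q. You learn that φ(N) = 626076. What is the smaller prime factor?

683

φ(n) = (p−1)(q−1) = n − (p+q) + 1, so p + q = 627677 − 626076 + 1 = 1602.
p and q are the roots of t² − 1602t + 627677 = 0.
Discriminant: 1602² − 4·627677 = 2566404 − 2510708 = 55696; √55696 = 236.
q = (1602 − 236)/2 = 683, p = (1602 + 236)/2 = 919.
Check: 683 · 919 = 627677.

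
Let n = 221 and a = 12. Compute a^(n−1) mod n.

12^1 ≡ 12 (mod 221)
12^2 ≡ 12^2 = 144 ≡ 144 (mod 221)
12^4 ≡ 144^2 = 20736 ≡ 183 (mod 221)
12^8 ≡ 183^2 = 33489 ≡ 118 (mod 221)
12^16 ≡ 118^2 = 13924 ≡ 1 (mod 221)
12^32 ≡ 1^2 = 1 ≡ 1 (mod 221)
12^64 ≡ 1^2 = 1 ≡ 1 (mod 221)
12^128 ≡ 1^2 = 1 ≡ 1 (mod 221)
220 = 128 + 64 + 16 + 8 + 4 in binary powers of 2.
So 12^220 ≡ 1 · 1 · 1 · 118 · 183 ≡ 157 (mod 221).
Since 157 ≠ 1, base 12 is a Fermat witness: 221 is composite.

157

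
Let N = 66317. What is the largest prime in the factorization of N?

83

66317 = 17 · 3901
3901 = 47 · 83
83 is prime.
So 66317 = 17 · 47 · 83; the largest prime factor is 83.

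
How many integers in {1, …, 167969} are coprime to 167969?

Factor: 167969 = 23 · 67 · 109.
φ(167969) = (23−1) · (67−1) · (109−1) = 22 · 66 · 108 = 156816.

156816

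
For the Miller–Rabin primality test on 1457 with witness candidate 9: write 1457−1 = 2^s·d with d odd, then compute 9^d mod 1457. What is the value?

1457 − 1 = 1456 = 2^4 · 91, so d = 91.
9^1 ≡ 9 (mod 1457)
9^2 ≡ 9^2 = 81 ≡ 81 (mod 1457)
9^4 ≡ 81^2 = 6561 ≡ 733 (mod 1457)
9^8 ≡ 733^2 = 537289 ≡ 1113 (mod 1457)
9^16 ≡ 1113^2 = 1238769 ≡ 319 (mod 1457)
9^32 ≡ 319^2 = 101761 ≡ 1228 (mod 1457)
9^64 ≡ 1228^2 = 1507984 ≡ 1446 (mod 1457)
91 = 64 + 16 + 8 + 2 + 1 in binary powers of 2.
So 9^91 ≡ 1446 · 319 · 1113 · 81 · 9 ≡ 350 (mod 1457).
Squaring chain: 350 → 112 → 888 → 307; never reaches −1, so base 9 is a Miller–Rabin witness that 1457 is composite.

350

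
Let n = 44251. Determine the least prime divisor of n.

17

44251 is odd.
Digit sum 16, not divisible by 3.
Ends in 1: not divisible by 5.
7: 44251 = 7·6321 + 4
11: 44251 = 11·4022 + 9
13: 44251 = 13·3403 + 12
17: 44251 = 17·2603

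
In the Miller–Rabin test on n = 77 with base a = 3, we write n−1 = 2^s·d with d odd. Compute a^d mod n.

59

77 − 1 = 76 = 2^2 · 19, so d = 19.
3^1 ≡ 3 (mod 77)
3^2 ≡ 3^2 = 9 ≡ 9 (mod 77)
3^4 ≡ 9^2 = 81 ≡ 4 (mod 77)
3^8 ≡ 4^2 = 16 ≡ 16 (mod 77)
3^16 ≡ 16^2 = 256 ≡ 25 (mod 77)
19 = 16 + 2 + 1 in binary powers of 2.
So 3^19 ≡ 25 · 9 · 3 ≡ 59 (mod 77).
Squaring chain: 59 → 16; never reaches −1, so base 3 is a Miller–Rabin witness that 77 is composite.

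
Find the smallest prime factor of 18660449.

18660449 is odd.
Digit sum 38, not divisible by 3.
Ends in 9: not divisible by 5.
7: 18660449 = 7·2665778 + 3
11: 18660449 = 11·1696404 + 5
13: 18660449 = 13·1435419 + 2
17: 18660449 = 17·1097673 + 8
19: 18660449 = 19·982128 + 17
23: 18660449 = 23·811323 + 20
29: 18660449 = 29·643463 + 22
31: 18660449 = 31·601949 + 30
37: 18660449 = 37·504336 + 17
41: 18660449 = 41·455132 + 37
43: 18660449 = 43·433963 + 40
47: 18660449 = 47·397030 + 39
53: 18660449 = 53·352083 + 50
59: 18660449 = 59·316278 + 47
61: 18660449 = 61·305909

61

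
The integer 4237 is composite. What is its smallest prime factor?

19

4237 is odd.
Digit sum 16, not divisible by 3.
Ends in 7: not divisible by 5.
7: 4237 = 7·605 + 2
11: 4237 = 11·385 + 2
13: 4237 = 13·325 + 12
17: 4237 = 17·249 + 4
19: 4237 = 19·223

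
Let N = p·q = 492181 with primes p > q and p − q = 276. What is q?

577

Since p = q + 276, we have 492181 = q(q + 276), so q² + 276q − 492181 = 0.
Discriminant: 276² + 4·492181 = 76176 + 1968724 = 2044900; √2044900 = 1430.
q = (−276 + 1430)/2 = 577, and p = q + 276 = 853.
Check: 577 · 853 = 492181.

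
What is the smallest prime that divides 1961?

1961 is odd.
Digit sum 17, not divisible by 3.
Ends in 1: not divisible by 5.
7: 1961 = 7·280 + 1
11: 1961 = 11·178 + 3
13: 1961 = 13·150 + 11
17: 1961 = 17·115 + 6
19: 1961 = 19·103 + 4
23: 1961 = 23·85 + 6
29: 1961 = 29·67 + 18
31: 1961 = 31·63 + 8
37: 1961 = 37·53

37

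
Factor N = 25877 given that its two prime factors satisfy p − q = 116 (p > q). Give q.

113

Since p = q + 116, we have 25877 = q(q + 116), so q² + 116q − 25877 = 0.
Discriminant: 116² + 4·25877 = 13456 + 103508 = 116964; √116964 = 342.
q = (−116 + 342)/2 = 113, and p = q + 116 = 229.
Check: 113 · 229 = 25877.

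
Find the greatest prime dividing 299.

23

299 = 13 · 23
23 is prime.
So 299 = 13 · 23; the largest prime factor is 23.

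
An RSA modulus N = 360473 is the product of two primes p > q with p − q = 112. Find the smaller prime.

547

Since p = q + 112, we have 360473 = q(q + 112), so q² + 112q − 360473 = 0.
Discriminant: 112² + 4·360473 = 12544 + 1441892 = 1454436; √1454436 = 1206.
q = (−112 + 1206)/2 = 547, and p = q + 112 = 659.
Check: 547 · 659 = 360473.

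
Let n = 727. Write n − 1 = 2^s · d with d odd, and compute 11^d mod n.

727 − 1 = 726 = 2^1 · 363, so d = 363.
11^1 ≡ 11 (mod 727)
11^2 ≡ 11^2 = 121 ≡ 121 (mod 727)
11^4 ≡ 121^2 = 14641 ≡ 101 (mod 727)
11^8 ≡ 101^2 = 10201 ≡ 23 (mod 727)
11^16 ≡ 23^2 = 529 ≡ 529 (mod 727)
11^32 ≡ 529^2 = 279841 ≡ 673 (mod 727)
11^64 ≡ 673^2 = 452929 ≡ 8 (mod 727)
11^128 ≡ 8^2 = 64 ≡ 64 (mod 727)
11^256 ≡ 64^2 = 4096 ≡ 461 (mod 727)
363 = 256 + 64 + 32 + 8 + 2 + 1 in binary powers of 2.
So 11^363 ≡ 461 · 8 · 673 · 23 · 121 · 11 ≡ 726 (mod 727).
Since 11^d ≡ 726 (mod 727), base 11 does not prove 727 composite.

726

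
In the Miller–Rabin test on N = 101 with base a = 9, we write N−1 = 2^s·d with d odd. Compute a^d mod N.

101 − 1 = 100 = 2^2 · 25, so d = 25.
9^1 ≡ 9 (mod 101)
9^2 ≡ 9^2 = 81 ≡ 81 (mod 101)
9^4 ≡ 81^2 = 6561 ≡ 97 (mod 101)
9^8 ≡ 97^2 = 9409 ≡ 16 (mod 101)
9^16 ≡ 16^2 = 256 ≡ 54 (mod 101)
25 = 16 + 8 + 1 in binary powers of 2.
So 9^25 ≡ 54 · 16 · 9 ≡ 100 (mod 101).
Since 9^d ≡ 100 (mod 101), base 9 does not prove 101 composite.

100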